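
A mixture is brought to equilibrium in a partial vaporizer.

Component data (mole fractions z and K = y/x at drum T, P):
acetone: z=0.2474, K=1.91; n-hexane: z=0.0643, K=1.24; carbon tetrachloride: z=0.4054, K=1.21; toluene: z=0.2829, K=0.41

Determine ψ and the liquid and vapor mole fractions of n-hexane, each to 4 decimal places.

Rachford–Rice: g(ψ) = Σ zᵢ(Kᵢ−1)/(1+ψ(Kᵢ−1)) = 0.
Feasibility: ΣzᵢKᵢ = 1.1588, Σzᵢ/Kᵢ = 1.2064 — both > 1, two phases present.
Newton iteration, ψ⁰ = 0.6:
  ψ = 0.6000: g = -0.02366, g' = -0.3386 → ψ = 0.5301
  ψ = 0.5301: g = -0.00072, g' = -0.3191 → ψ = 0.5279
Converged at ψ = 0.5279.
Compositions from xᵢ = zᵢ/(1+ψ(Kᵢ−1)), yᵢ = Kᵢxᵢ:
  acetone: x = 0.1671, y = 0.3192
  n-hexane: x = 0.0571, y = 0.0708
  carbon tetrachloride: x = 0.3649, y = 0.4416
  toluene: x = 0.4109, y = 0.1685

ψ = 0.5279, x_n-hexane = 0.0571, y_n-hexane = 0.0708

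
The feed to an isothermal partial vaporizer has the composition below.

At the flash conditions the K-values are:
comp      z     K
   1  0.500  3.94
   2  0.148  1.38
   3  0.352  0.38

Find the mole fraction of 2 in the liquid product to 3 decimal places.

x_2 = 0.112

Rachford–Rice: g(ψ) = Σ zᵢ(Kᵢ−1)/(1+ψ(Kᵢ−1)) = 0.
Feasibility: ΣzᵢKᵢ = 2.308, Σzᵢ/Kᵢ = 1.160 — both > 1, two phases present.
Newton iteration, ψ⁰ = 0.65:
  ψ = 0.650: g = 0.1845, g' = -0.903 → ψ = 0.854
  ψ = 0.854: g = -0.0029, g' = -0.974 → ψ = 0.851
Converged at ψ = 0.851.
Compositions from xᵢ = zᵢ/(1+ψ(Kᵢ−1)), yᵢ = Kᵢxᵢ:
  1: x = 0.143, y = 0.562
  2: x = 0.112, y = 0.154
  3: x = 0.745, y = 0.283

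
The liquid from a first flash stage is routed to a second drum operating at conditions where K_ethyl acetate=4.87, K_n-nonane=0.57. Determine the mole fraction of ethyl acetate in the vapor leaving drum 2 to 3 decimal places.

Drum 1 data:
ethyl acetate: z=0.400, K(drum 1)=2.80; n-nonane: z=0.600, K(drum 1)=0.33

y_ethyl acetate (drum 2) = 0.487

Drum 1:
Material balance + equilibrium reduce to Σ zᵢ(Kᵢ−1)/(1+ψ₁(Kᵢ−1)) = 0.
Feasibility: ΣzᵢKᵢ = 1.318, Σzᵢ/Kᵢ = 1.961 — both > 1, two phases present.
Binary case is linear: z₁(K₁−1)(1+ψ₁(K₂−1)) + z₂(K₂−1)(1+ψ₁(K₁−1)) = 0
⇒ ψ₁ = [z₁(K₁−1)+z₂(K₂−1)] / [−(K₁−1)(K₂−1)] = 0.3180/1.2060 = 0.264
Drum-1 compositions:
  ethyl acetate: x = 0.271, y = 0.760
  n-nonane: x = 0.729, y = 0.240
Drum-2 feed = drum-1 liquid: z₂ = (0.2713, 0.7287).
Drum 2:
Rachford–Rice: g(ψ₂) = Σ zᵢ(Kᵢ−1)/(1+ψ₂(Kᵢ−1)) = 0.
g(0) = ΣzᵢKᵢ − 1 = 0.736 and g(1) = 1 − Σzᵢ/Kᵢ = -0.334, so a root lies in (0, 1).
Newton iteration, ψ₂⁰ = 0.66:
  ψ₂ = 0.660: g = -0.1422, g' = -0.584 → ψ₂ = 0.417
  ψ₂ = 0.417: g = 0.0201, g' = -0.795 → ψ₂ = 0.442
  ψ₂ = 0.442: g = 0.0005, g' = -0.758 → ψ₂ = 0.443
Converged at ψ₂ = 0.443.
  ethyl acetate: x = 0.100, y = 0.487
  n-nonane: x = 0.900, y = 0.513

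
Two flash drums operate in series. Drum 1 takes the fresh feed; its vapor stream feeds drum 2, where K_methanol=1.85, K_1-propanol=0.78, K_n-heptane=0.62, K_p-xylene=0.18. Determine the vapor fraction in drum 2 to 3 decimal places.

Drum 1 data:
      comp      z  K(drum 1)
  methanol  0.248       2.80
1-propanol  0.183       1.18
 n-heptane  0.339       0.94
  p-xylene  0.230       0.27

V/F (drum 2) = 0.208

Drum 1:
Let ψ₁ = V/F and solve Σ zᵢ(Kᵢ−1)/(1+ψ₁(Kᵢ−1)) = 0.
g(0) = ΣzᵢKᵢ − 1 = 0.291 and g(1) = 1 − Σzᵢ/Kᵢ = -0.456, so a root lies in (0, 1).
Newton–Raphson from ψ₁ = 0.5:
  ψ₁ = 0.500: g = -0.0202, g' = -0.533 → ψ₁ = 0.462
Converged at ψ₁ = 0.462.
Drum-1 compositions:
  methanol: x = 0.135, y = 0.379
  1-propanol: x = 0.169, y = 0.199
  n-heptane: x = 0.349, y = 0.328
  p-xylene: x = 0.347, y = 0.094
Drum-2 feed = drum-1 vapor: z₂ = (0.3792, 0.1994, 0.3277, 0.0937).
Drum 2:
Material balance + equilibrium reduce to Σ zᵢ(Kᵢ−1)/(1+ψ₂(Kᵢ−1)) = 0.
Feasibility: ΣzᵢKᵢ = 1.077, Σzᵢ/Kᵢ = 1.510 — both > 1, two phases present.
Newton–Raphson from ψ₂ = 0.5:
  ψ₂ = 0.500: g = -0.1070, g' = -0.400 → ψ₂ = 0.233
  ψ₂ = 0.233: g = -0.0086, g' = -0.355 → ψ₂ = 0.208
Converged at ψ₂ = 0.208.
  methanol: x = 0.322, y = 0.596
  1-propanol: x = 0.209, y = 0.163
  n-heptane: x = 0.356, y = 0.221
  p-xylene: x = 0.113, y = 0.020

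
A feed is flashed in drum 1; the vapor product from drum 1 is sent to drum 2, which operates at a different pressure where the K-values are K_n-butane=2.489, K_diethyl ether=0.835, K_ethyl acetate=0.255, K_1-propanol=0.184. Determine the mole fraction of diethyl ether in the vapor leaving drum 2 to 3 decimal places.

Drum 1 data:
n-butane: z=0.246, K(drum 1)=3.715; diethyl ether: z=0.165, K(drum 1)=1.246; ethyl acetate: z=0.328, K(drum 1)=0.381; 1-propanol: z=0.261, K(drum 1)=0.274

Drum 1:
Newton iteration, ψ₁⁰ = 0.47:
  ψ₁ = 0.470: g = -0.2441, g' = -0.925 → ψ₁ = 0.206
  ψ₁ = 0.206: g = 0.0114, g' = -1.110 → ψ₁ = 0.216
Converged at ψ₁ = 0.216.
Drum-1 compositions:
  n-butane: x = 0.155, y = 0.576
  diethyl ether: x = 0.157, y = 0.195
  ethyl acetate: x = 0.379, y = 0.144
  1-propanol: x = 0.310, y = 0.085
Drum-2 feed = drum-1 vapor: z₂ = (0.5757, 0.1952, 0.1443, 0.0848).
Drum 2:
Newton iteration, ψ₂⁰ = 0.5:
  ψ₂ = 0.500: g = 0.1680, g' = -0.790 → ψ₂ = 0.713
  ψ₂ = 0.713: g = -0.0152, g' = -0.994 → ψ₂ = 0.697
Converged at ψ₂ = 0.697.
  n-butane: x = 0.282, y = 0.703
  diethyl ether: x = 0.221, y = 0.184
  ethyl acetate: x = 0.300, y = 0.077
  1-propanol: x = 0.197, y = 0.036

y_diethyl ether (drum 2) = 0.184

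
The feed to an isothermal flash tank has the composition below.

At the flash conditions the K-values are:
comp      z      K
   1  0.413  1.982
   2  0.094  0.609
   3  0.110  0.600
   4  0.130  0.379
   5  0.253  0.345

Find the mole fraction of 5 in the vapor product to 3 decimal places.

y_5 = 0.096

Rachford–Rice: g(V/F) = Σ zᵢ(Kᵢ−1)/(1+V/F(Kᵢ−1)) = 0.
g(0) = ΣzᵢKᵢ − 1 = 0.078 and g(1) = 1 − Σzᵢ/Kᵢ = -0.622, so a root lies in (0, 1).
Newton iteration, V/F⁰ = 0.5:
  V/F = 0.500: g = -0.1922, g' = -0.574 → V/F = 0.165
  V/F = 0.165: g = -0.0133, g' = -0.530 → V/F = 0.140
Converged at V/F = 0.140.
Compositions from xᵢ = zᵢ/(1+V/F(Kᵢ−1)), yᵢ = Kᵢxᵢ:
  1: x = 0.363, y = 0.719
  2: x = 0.099, y = 0.061
  3: x = 0.117, y = 0.070
  4: x = 0.142, y = 0.054
  5: x = 0.279, y = 0.096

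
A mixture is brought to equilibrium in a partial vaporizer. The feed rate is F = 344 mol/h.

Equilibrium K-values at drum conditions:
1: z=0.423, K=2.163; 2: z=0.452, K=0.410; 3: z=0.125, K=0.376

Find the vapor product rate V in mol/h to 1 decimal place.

Let ψ = V/F and solve Σ zᵢ(Kᵢ−1)/(1+ψ(Kᵢ−1)) = 0.
Check two-phase: ΣzᵢKᵢ = 1.147 > 1 and Σzᵢ/Kᵢ = 1.630 > 1, so g(0) = 0.147 > 0 and g(1) = -0.630 < 0.
Newton–Raphson from ψ = 0.4:
  ψ = 0.400: g = -0.1172, g' = -0.623 → ψ = 0.212
Converged at ψ = 0.212.
Then V = ψ·F = 0.2119·344 = 72.9 mol/h and L = F − V = 271.1 mol/h.

V = 72.9 mol/h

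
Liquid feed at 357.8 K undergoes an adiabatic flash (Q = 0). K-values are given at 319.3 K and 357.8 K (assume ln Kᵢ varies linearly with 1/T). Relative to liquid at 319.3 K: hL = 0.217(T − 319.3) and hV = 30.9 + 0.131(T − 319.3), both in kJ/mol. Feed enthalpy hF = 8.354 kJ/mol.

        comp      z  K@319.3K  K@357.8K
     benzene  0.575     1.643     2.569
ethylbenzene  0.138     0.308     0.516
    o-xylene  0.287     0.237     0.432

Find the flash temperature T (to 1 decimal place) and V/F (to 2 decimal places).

T = 324.4 K, V/F = 0.24

Adiabatic flash: solve Rachford–Rice at each trial T, then check hF = ψ·hV(T) + (1−ψ)·hL(T).
  T = 319.3 K: K = (1.643, 0.308, 0.237), RR gives ψ = 0.116, H_out = 3.584 kJ/mol
  T = 357.8 K: K = (2.569, 0.516, 0.432), RR gives ψ = 0.789, H_out = 30.109 kJ/mol
  T = 338.6 K: K = (2.082, 0.405, 0.326), RR gives ψ = 0.492, H_out = 18.586 kJ/mol
  T = 329.0 K: K = (1.857, 0.355, 0.279), RR gives ψ = 0.329, H_out = 12.011 kJ/mol
  T = 324.1 K: K = (1.747, 0.331, 0.257), RR gives ψ = 0.231, H_out = 8.079 kJ/mol
  T = 326.6 K: K = (1.803, 0.343, 0.268), RR gives ψ = 0.283, H_out = 10.152 kJ/mol
  T = 325.4 K: K = (1.776, 0.337, 0.263), RR gives ψ = 0.259, H_out = 9.176 kJ/mol
Linear interpolation between T = 324.1 (H_out = 8.079) and T = 325.4 (H_out = 9.176) on hF = 8.354 gives T ≈ 324.4 K, at which ψ = 0.24.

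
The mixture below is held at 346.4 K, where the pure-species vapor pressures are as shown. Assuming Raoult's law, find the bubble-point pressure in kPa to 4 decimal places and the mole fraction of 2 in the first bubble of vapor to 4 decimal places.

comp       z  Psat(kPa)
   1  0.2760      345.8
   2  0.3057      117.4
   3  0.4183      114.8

Pbub = 179.3508 kPa, y_2 = 0.2001

At the bubble point ψ → 0, so ΣzᵢKᵢ = 1 with Kᵢ = Pᵢˢᵃᵗ/P ⇒ P = ΣzᵢPᵢˢᵃᵗ.
P = 0.2760·345.8 + 0.3057·117.4 + 0.4183·114.8 = 179.3508 kPa
yᵢ = zᵢPᵢˢᵃᵗ/P ⇒ y_2 = 0.3057·117.4/179.3508 = 0.2001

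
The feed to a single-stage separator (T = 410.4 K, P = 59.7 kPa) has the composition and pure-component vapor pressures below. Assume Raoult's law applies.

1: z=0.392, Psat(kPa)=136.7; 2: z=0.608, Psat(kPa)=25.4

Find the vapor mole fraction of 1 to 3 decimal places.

y_1 = 0.706

Raoult's law: Kᵢ = Pᵢˢᵃᵗ/P = Pᵢˢᵃᵗ/59.7.
  K_1 = 136.7/59.7 = 2.28978, K_2 = 25.4/59.7 = 0.42546
Let β = V/F and solve Σ zᵢ(Kᵢ−1)/(1+β(Kᵢ−1)) = 0.
Feasibility: ΣzᵢKᵢ = 1.156, Σzᵢ/Kᵢ = 1.600 — both > 1, two phases present.
Binary case is linear: z₁(K₁−1)(1+β(K₂−1)) + z₂(K₂−1)(1+β(K₁−1)) = 0
⇒ β = [z₁(K₁−1)+z₂(K₂−1)] / [−(K₁−1)(K₂−1)] = 0.1563/0.7410 = 0.211
Compositions from xᵢ = zᵢ/(1+β(Kᵢ−1)), yᵢ = Kᵢxᵢ:
  1: x = 0.308, y = 0.706
  2: x = 0.692, y = 0.294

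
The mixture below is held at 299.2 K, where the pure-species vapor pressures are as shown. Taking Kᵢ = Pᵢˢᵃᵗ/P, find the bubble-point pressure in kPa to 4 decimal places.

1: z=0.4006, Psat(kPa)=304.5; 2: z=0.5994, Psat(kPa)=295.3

At the bubble point ψ → 0, so ΣzᵢKᵢ = 1 with Kᵢ = Pᵢˢᵃᵗ/P ⇒ P = ΣzᵢPᵢˢᵃᵗ.
P = 0.4006·304.5 + 0.5994·295.3 = 298.9855 kPa

Pbub = 298.9855 kPa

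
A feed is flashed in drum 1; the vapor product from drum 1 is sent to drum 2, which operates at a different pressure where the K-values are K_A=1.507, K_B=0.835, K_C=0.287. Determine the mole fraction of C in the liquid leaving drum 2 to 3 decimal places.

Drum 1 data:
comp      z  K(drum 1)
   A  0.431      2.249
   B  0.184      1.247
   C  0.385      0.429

x_C (drum 2) = 0.302

Drum 1:
Rachford–Rice: g(ψ₁) = Σ zᵢ(Kᵢ−1)/(1+ψ₁(Kᵢ−1)) = 0.
Check two-phase: ΣzᵢKᵢ = 1.364 > 1 and Σzᵢ/Kᵢ = 1.237 > 1, so g(0) = 0.364 > 0 and g(1) = -0.237 < 0.
Iterate (Newton) starting at ψ₁ = 0.42:
  ψ₁ = 0.420: g = 0.1051, g' = -0.516 → ψ₁ = 0.624
  ψ₁ = 0.624: g = 0.0005, g' = -0.524 → ψ₁ = 0.625
Converged at ψ₁ = 0.625.
Drum-1 compositions:
  A: x = 0.242, y = 0.544
  B: x = 0.159, y = 0.199
  C: x = 0.599, y = 0.257
Drum-2 feed = drum-1 vapor: z₂ = (0.5445, 0.1988, 0.2568).
Drum 2:
Let ψ₂ = V/F and solve Σ zᵢ(Kᵢ−1)/(1+ψ₂(Kᵢ−1)) = 0.
g(0) = ΣzᵢKᵢ − 1 = 0.060 and g(1) = 1 − Σzᵢ/Kᵢ = -0.494, so a root lies in (0, 1).
Iterate (Newton) starting at ψ₂ = 0.46:
  ψ₂ = 0.460: g = -0.0841, g' = -0.387 → ψ₂ = 0.243
  ψ₂ = 0.243: g = -0.0098, g' = -0.308 → ψ₂ = 0.211
Converged at ψ₂ = 0.211.
  A: x = 0.492, y = 0.741
  B: x = 0.206, y = 0.172
  C: x = 0.302, y = 0.087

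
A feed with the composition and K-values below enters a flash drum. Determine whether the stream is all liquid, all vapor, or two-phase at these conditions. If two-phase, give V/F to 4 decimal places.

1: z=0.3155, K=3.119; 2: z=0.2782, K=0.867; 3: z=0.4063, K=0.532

ΣzᵢKᵢ = 1.4414; Σzᵢ/Kᵢ = 1.1858.
Both exceed 1, so a two-phase solution exists.
Iterate (Newton) starting at ψ = 0.45:
  ψ = 0.4500: g = 0.06199, g' = -0.5196 → ψ = 0.5693
  ψ = 0.5693: g = 0.00377, g' = -0.4621 → ψ = 0.5775
Converged at ψ = 0.5775.

two-phase, V/F = 0.5775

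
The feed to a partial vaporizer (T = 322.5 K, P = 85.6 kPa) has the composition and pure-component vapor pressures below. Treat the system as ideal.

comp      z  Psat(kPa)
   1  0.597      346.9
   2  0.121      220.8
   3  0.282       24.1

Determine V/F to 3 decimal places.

Raoult's law: Kᵢ = Pᵢˢᵃᵗ/P = Pᵢˢᵃᵗ/85.6.
  K_1 = 346.9/85.6 = 4.05257, K_2 = 220.8/85.6 = 2.57944, K_3 = 24.1/85.6 = 0.28154
Material balance + equilibrium reduce to Σ zᵢ(Kᵢ−1)/(1+V/F(Kᵢ−1)) = 0.
Feasibility: ΣzᵢKᵢ = 2.811, Σzᵢ/Kᵢ = 1.196 — both > 1, two phases present.
Newton–Raphson from V/F = 0.5:
  V/F = 0.500: g = 0.5120, g' = -1.320 → V/F = 0.888
  V/F = 0.888: g = 0.0114, g' = -1.566 → V/F = 0.895
Converged at V/F = 0.895.

V/F = 0.895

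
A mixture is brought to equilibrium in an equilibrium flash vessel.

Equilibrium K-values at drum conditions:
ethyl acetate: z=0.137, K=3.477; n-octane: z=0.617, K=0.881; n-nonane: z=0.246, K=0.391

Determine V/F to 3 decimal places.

Newton–Raphson from V/F = 0.5:
  V/F = 0.500: g = -0.1419, g' = -0.366 → V/F = 0.113
  V/F = 0.113: g = 0.0301, g' = -0.628 → V/F = 0.160
  V/F = 0.160: g = 0.0019, g' = -0.552 → V/F = 0.164
Converged at V/F = 0.164.

V/F = 0.164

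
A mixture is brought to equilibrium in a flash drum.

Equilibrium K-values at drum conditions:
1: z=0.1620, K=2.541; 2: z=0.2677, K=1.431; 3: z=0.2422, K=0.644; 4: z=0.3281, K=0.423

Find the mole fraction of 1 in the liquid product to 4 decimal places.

Material balance + equilibrium reduce to Σ zᵢ(Kᵢ−1)/(1+ψ(Kᵢ−1)) = 0.
g(0) = ΣzᵢKᵢ − 1 = 0.0895 and g(1) = 1 − Σzᵢ/Kᵢ = -0.4026, so a root lies in (0, 1).
Newton iteration, ψ⁰ = 0.5:
  ψ = 0.5000: g = -0.13505, g' = -0.4176 → ψ = 0.1766
  ψ = 0.1766: g = 0.00065, g' = -0.4510 → ψ = 0.1781
Converged at ψ = 0.1781.
Compositions from xᵢ = zᵢ/(1+ψ(Kᵢ−1)), yᵢ = Kᵢxᵢ:
  1: x = 0.1271, y = 0.3230
  2: x = 0.2486, y = 0.3558
  3: x = 0.2586, y = 0.1665
  4: x = 0.3657, y = 0.1547

x_1 = 0.1271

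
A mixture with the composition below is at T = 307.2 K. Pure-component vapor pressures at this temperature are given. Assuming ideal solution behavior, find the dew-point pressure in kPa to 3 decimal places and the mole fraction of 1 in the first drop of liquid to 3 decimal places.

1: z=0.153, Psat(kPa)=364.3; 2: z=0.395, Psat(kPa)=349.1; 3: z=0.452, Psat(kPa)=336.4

Pdew = 345.411 kPa, x_1 = 0.145

At the dew point ψ → 1, so Σzᵢ/Kᵢ = 1 with Kᵢ = Pᵢˢᵃᵗ/P ⇒ 1/P = Σzᵢ/Pᵢˢᵃᵗ.
1/P = 0.153/364.3 + 0.395/349.1 + 0.452/336.4 = 0.002895 ⇒ P = 345.411 kPa
xᵢ = zᵢP/Pᵢˢᵃᵗ ⇒ x_1 = 0.153·345.411/364.3 = 0.145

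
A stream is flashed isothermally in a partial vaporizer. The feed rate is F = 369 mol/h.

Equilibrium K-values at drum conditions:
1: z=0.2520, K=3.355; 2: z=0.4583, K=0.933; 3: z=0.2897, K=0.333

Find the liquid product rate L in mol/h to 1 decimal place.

L = 215.0 mol/h

Rachford–Rice: g(ψ) = Σ zᵢ(Kᵢ−1)/(1+ψ(Kᵢ−1)) = 0.
Feasibility: ΣzᵢKᵢ = 1.3695, Σzᵢ/Kᵢ = 1.4363 — both > 1, two phases present.
Newton iteration, ψ⁰ = 0.5:
  ψ = 0.5000: g = -0.04915, g' = -0.5871 → ψ = 0.4163
  ψ = 0.4163: g = 0.00058, g' = -0.6056 → ψ = 0.4172
Converged at ψ = 0.4172.
Then V = ψ·F = 0.4172·369 = 154.0 mol/h and L = F − V = 215.0 mol/h.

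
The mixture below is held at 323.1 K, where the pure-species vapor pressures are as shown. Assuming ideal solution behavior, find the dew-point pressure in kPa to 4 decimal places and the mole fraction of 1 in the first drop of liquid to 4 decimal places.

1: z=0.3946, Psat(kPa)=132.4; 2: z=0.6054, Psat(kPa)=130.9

Pdew = 131.4878 kPa, x_1 = 0.3919

At the dew point ψ → 1, so Σzᵢ/Kᵢ = 1 with Kᵢ = Pᵢˢᵃᵗ/P ⇒ 1/P = Σzᵢ/Pᵢˢᵃᵗ.
1/P = 0.3946/132.4 + 0.6054/130.9 = 0.0076053 ⇒ P = 131.4878 kPa
xᵢ = zᵢP/Pᵢˢᵃᵗ ⇒ x_1 = 0.3946·131.4878/132.4 = 0.3919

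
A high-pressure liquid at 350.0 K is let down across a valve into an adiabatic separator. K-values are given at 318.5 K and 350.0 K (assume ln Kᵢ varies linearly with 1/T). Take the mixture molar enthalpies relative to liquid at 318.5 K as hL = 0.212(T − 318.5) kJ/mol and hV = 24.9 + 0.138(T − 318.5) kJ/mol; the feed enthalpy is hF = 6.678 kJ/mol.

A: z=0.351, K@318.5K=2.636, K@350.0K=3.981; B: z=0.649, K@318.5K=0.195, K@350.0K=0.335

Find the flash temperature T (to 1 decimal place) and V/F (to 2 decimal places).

Adiabatic flash: solve Rachford–Rice at each trial T, then check hF = ψ·hV(T) + (1−ψ)·hL(T).
  T = 318.5 K: K = (2.636, 0.195), RR gives ψ = 0.039, H_out = 0.979 kJ/mol
  T = 350.0 K: K = (3.981, 0.335), RR gives ψ = 0.310, H_out = 13.677 kJ/mol
  T = 334.2 K: K = (3.269, 0.259), RR gives ψ = 0.187, H_out = 7.777 kJ/mol
  T = 326.4 K: K = (2.945, 0.226), RR gives ψ = 0.120, H_out = 4.582 kJ/mol
  T = 330.3 K: K = (3.105, 0.242), RR gives ψ = 0.155, H_out = 6.215 kJ/mol
  T = 332.2 K: K = (3.184, 0.250), RR gives ψ = 0.171, H_out = 6.984 kJ/mol
Linear interpolation between T = 330.3 (H_out = 6.215) and T = 332.2 (H_out = 6.984) on hF = 6.678 gives T ≈ 331.4 K, at which ψ = 0.16.

T = 331.4 K, V/F = 0.16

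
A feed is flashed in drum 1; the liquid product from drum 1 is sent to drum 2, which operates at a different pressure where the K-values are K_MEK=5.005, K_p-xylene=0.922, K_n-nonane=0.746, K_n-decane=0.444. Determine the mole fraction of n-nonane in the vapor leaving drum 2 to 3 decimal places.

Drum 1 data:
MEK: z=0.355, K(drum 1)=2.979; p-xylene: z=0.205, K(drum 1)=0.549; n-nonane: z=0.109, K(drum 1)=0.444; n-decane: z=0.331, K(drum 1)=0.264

y_n-nonane (drum 2) = 0.106

Drum 1:
Material balance + equilibrium reduce to Σ zᵢ(Kᵢ−1)/(1+ψ₁(Kᵢ−1)) = 0.
g(0) = ΣzᵢKᵢ − 1 = 0.306 and g(1) = 1 − Σzᵢ/Kᵢ = -0.992, so a root lies in (0, 1).
Newton–Raphson from ψ₁ = 0.5:
  ψ₁ = 0.500: g = -0.2357, g' = -0.934 → ψ₁ = 0.248
  ψ₁ = 0.248: g = -0.0009, g' = -0.992 → ψ₁ = 0.247
Converged at ψ₁ = 0.247.
Drum-1 compositions:
  MEK: x = 0.238, y = 0.710
  p-xylene: x = 0.231, y = 0.127
  n-nonane: x = 0.126, y = 0.056
  n-decane: x = 0.404, y = 0.107
Drum-2 feed = drum-1 liquid: z₂ = (0.2385, 0.2307, 0.1263, 0.4045).
Drum 2:
Rachford–Rice: g(ψ₂) = Σ zᵢ(Kᵢ−1)/(1+ψ₂(Kᵢ−1)) = 0.
Check two-phase: ΣzᵢKᵢ = 1.680 > 1 and Σzᵢ/Kᵢ = 1.378 > 1, so g(0) = 0.680 > 0 and g(1) = -0.378 < 0.
Newton–Raphson from ψ₂ = 0.5:
  ψ₂ = 0.500: g = -0.0488, g' = -0.676 → ψ₂ = 0.428
  ψ₂ = 0.428: g = 0.0023, g' = -0.747 → ψ₂ = 0.431
Converged at ψ₂ = 0.431.
  MEK: x = 0.087, y = 0.438
  p-xylene: x = 0.239, y = 0.220
  n-nonane: x = 0.142, y = 0.106
  n-decane: x = 0.532, y = 0.236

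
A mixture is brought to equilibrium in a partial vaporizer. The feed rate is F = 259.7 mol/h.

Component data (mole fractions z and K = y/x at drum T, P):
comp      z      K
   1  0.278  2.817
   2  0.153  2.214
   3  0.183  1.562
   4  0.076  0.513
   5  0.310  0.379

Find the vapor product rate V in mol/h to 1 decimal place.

V = 181.7 mol/h

Newton–Raphson from β = 0.5:
  β = 0.500: g = 0.1324, g' = -0.657 → β = 0.701
  β = 0.701: g = -0.0011, g' = -0.690 → β = 0.700
Converged at β = 0.700.
Then V = β·F = 0.6998·259.7 = 181.7 mol/h and L = F − V = 78.0 mol/h.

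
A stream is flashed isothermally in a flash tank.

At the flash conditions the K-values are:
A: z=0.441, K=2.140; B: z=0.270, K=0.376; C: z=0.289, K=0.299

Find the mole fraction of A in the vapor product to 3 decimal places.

y_A = 0.788

Let β = V/F and solve Σ zᵢ(Kᵢ−1)/(1+β(Kᵢ−1)) = 0.
Feasibility: ΣzᵢKᵢ = 1.132, Σzᵢ/Kᵢ = 1.891 — both > 1, two phases present.
Newton iteration, β⁰ = 0.5:
  β = 0.500: g = -0.2366, g' = -0.791 → β = 0.201
  β = 0.201: g = -0.0194, g' = -0.709 → β = 0.174
Converged at β = 0.174.
Compositions from xᵢ = zᵢ/(1+β(Kᵢ−1)), yᵢ = Kᵢxᵢ:
  A: x = 0.368, y = 0.788
  B: x = 0.303, y = 0.114
  C: x = 0.329, y = 0.098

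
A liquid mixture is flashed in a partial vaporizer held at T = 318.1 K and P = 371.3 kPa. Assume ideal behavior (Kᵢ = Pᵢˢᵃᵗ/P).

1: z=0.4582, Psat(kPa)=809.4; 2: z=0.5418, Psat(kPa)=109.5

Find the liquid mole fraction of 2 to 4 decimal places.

x_2 = 0.6259

Raoult's law: Kᵢ = Pᵢˢᵃᵗ/P = Pᵢˢᵃᵗ/371.3.
  K_1 = 809.4/371.3 = 2.179908, K_2 = 109.5/371.3 = 0.294910
Binary case is linear: z₁(K₁−1)(1+ψ(K₂−1)) + z₂(K₂−1)(1+ψ(K₁−1)) = 0
⇒ ψ = [z₁(K₁−1)+z₂(K₂−1)] / [−(K₁−1)(K₂−1)] = 0.15862/0.83194 = 0.1907
Compositions from xᵢ = zᵢ/(1+ψ(Kᵢ−1)), yᵢ = Kᵢxᵢ:
  1: x = 0.3741, y = 0.8154
  2: x = 0.6259, y = 0.1846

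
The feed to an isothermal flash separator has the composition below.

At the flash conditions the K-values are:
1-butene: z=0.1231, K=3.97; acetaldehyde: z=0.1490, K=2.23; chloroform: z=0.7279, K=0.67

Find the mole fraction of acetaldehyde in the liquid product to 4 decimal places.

Rachford–Rice: g(ψ) = Σ zᵢ(Kᵢ−1)/(1+ψ(Kᵢ−1)) = 0.
g(0) = ΣzᵢKᵢ − 1 = 0.3087 and g(1) = 1 − Σzᵢ/Kᵢ = -0.1842, so a root lies in (0, 1).
Newton iteration, ψ⁰ = 0.64:
  ψ = 0.6400: g = -0.07594, g' = -0.3270 → ψ = 0.4078
  ψ = 0.4078: g = 0.00984, g' = -0.4279 → ψ = 0.4308
  ψ = 0.4308: g = 0.00017, g' = -0.4130 → ψ = 0.4312
Converged at ψ = 0.4312.
Compositions from xᵢ = zᵢ/(1+ψ(Kᵢ−1)), yᵢ = Kᵢxᵢ:
  1-butene: x = 0.0540, y = 0.2143
  acetaldehyde: x = 0.0974, y = 0.2171
  chloroform: x = 0.8487, y = 0.5686

x_acetaldehyde = 0.0974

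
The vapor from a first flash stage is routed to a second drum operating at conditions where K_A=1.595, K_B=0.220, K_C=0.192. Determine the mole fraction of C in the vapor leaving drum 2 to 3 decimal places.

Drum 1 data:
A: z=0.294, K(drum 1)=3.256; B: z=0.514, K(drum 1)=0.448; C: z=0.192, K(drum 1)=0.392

Drum 1:
Let ψ₁ = V/F and solve Σ zᵢ(Kᵢ−1)/(1+ψ₁(Kᵢ−1)) = 0.
Check two-phase: ΣzᵢKᵢ = 1.263 > 1 and Σzᵢ/Kᵢ = 1.727 > 1, so g(0) = 0.263 > 0 and g(1) = -0.727 < 0.
Newton–Raphson from ψ₁ = 0.5:
  ψ₁ = 0.500: g = -0.2479, g' = -0.776 → ψ₁ = 0.180
  ψ₁ = 0.180: g = 0.0252, g' = -1.039 → ψ₁ = 0.205
Converged at ψ₁ = 0.205.
Drum-1 compositions:
  A: x = 0.201, y = 0.654
  B: x = 0.580, y = 0.260
  C: x = 0.219, y = 0.086
Drum-2 feed = drum-1 vapor: z₂ = (0.6543, 0.2597, 0.0860).
Drum 2:
Rachford–Rice: g(ψ₂) = Σ zᵢ(Kᵢ−1)/(1+ψ₂(Kᵢ−1)) = 0.
Feasibility: ΣzᵢKᵢ = 1.117, Σzᵢ/Kᵢ = 2.039 — both > 1, two phases present.
Iterate (Newton) starting at ψ₂ = 0.44:
  ψ₂ = 0.440: g = -0.1077, g' = -0.647 → ψ₂ = 0.274
  ψ₂ = 0.274: g = -0.0119, g' = -0.519 → ψ₂ = 0.251
  ψ₂ = 0.251: g = -0.0001, g' = -0.508 → ψ₂ = 0.250
Converged at ψ₂ = 0.250.
  A: x = 0.569, y = 0.908
  B: x = 0.323, y = 0.071
  C: x = 0.108, y = 0.021

y_C (drum 2) = 0.021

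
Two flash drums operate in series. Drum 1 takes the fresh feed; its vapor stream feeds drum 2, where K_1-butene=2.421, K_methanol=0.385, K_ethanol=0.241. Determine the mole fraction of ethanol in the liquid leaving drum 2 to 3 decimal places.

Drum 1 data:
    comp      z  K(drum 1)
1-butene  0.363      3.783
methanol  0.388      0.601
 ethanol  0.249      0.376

Drum 1:
Let ψ₁ = V/F and solve Σ zᵢ(Kᵢ−1)/(1+ψ₁(Kᵢ−1)) = 0.
Check two-phase: ΣzᵢKᵢ = 1.700 > 1 and Σzᵢ/Kᵢ = 1.404 > 1, so g(0) = 0.700 > 0 and g(1) = -0.404 < 0.
Newton iteration, ψ₁⁰ = 0.5:
  ψ₁ = 0.500: g = 0.0032, g' = -0.793 → ψ₁ = 0.504
Converged at ψ₁ = 0.504.
Drum-1 compositions:
  1-butene: x = 0.151, y = 0.572
  methanol: x = 0.486, y = 0.292
  ethanol: x = 0.363, y = 0.137
Drum-2 feed = drum-1 vapor: z₂ = (0.5715, 0.2919, 0.1366).
Drum 2:
Let ψ₂ = V/F and solve Σ zᵢ(Kᵢ−1)/(1+ψ₂(Kᵢ−1)) = 0.
Check two-phase: ΣzᵢKᵢ = 1.529 > 1 and Σzᵢ/Kᵢ = 1.561 > 1, so g(0) = 0.529 > 0 and g(1) = -0.561 < 0.
Newton–Raphson from ψ₂ = 0.51:
  ψ₂ = 0.510: g = 0.0402, g' = -0.832 → ψ₂ = 0.558
Converged at ψ₂ = 0.558.
  1-butene: x = 0.319, y = 0.772
  methanol: x = 0.444, y = 0.171
  ethanol: x = 0.237, y = 0.057

x_ethanol (drum 2) = 0.237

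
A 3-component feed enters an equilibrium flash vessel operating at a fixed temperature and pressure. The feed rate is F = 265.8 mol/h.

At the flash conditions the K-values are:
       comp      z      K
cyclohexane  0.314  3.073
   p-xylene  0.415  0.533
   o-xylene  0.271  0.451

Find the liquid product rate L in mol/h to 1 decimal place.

L = 186.8 mol/h

Material balance + equilibrium reduce to Σ zᵢ(Kᵢ−1)/(1+ψ(Kᵢ−1)) = 0.
g(0) = ΣzᵢKᵢ − 1 = 0.308 and g(1) = 1 − Σzᵢ/Kᵢ = -0.482, so a root lies in (0, 1).
Newton iteration, ψ⁰ = 0.5:
  ψ = 0.500: g = -0.1383, g' = -0.635 → ψ = 0.282
  ψ = 0.282: g = 0.0115, g' = -0.772 → ψ = 0.297
Converged at ψ = 0.297.
Then V = ψ·F = 0.2971·265.8 = 79.0 mol/h and L = F − V = 186.8 mol/h.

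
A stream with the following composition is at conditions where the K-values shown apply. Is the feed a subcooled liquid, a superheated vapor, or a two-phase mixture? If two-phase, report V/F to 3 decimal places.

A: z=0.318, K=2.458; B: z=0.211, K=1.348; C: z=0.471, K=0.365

ΣzᵢKᵢ = 1.238; Σzᵢ/Kᵢ = 1.576.
Both exceed 1, so a two-phase solution exists.
Newton–Raphson from ψ = 0.56:
  ψ = 0.560: g = -0.1474, g' = -0.680 → ψ = 0.343
  ψ = 0.343: g = -0.0078, g' = -0.631 → ψ = 0.331
Converged at ψ = 0.331.

two-phase, V/F = 0.331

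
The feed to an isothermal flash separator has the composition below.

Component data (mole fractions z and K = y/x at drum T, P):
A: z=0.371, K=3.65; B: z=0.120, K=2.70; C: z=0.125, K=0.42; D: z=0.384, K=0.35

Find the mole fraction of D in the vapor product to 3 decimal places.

y_D = 0.211

Let ψ = V/F and solve Σ zᵢ(Kᵢ−1)/(1+ψ(Kᵢ−1)) = 0.
Check two-phase: ΣzᵢKᵢ = 1.865 > 1 and Σzᵢ/Kᵢ = 1.541 > 1, so g(0) = 0.865 > 0 and g(1) = -0.541 < 0.
Iterate (Newton) starting at ψ = 0.69:
  ψ = 0.690: g = -0.1320, g' = -1.049 → ψ = 0.564
  ψ = 0.564: g = -0.0038, g' = -1.006 → ψ = 0.560
Converged at ψ = 0.560.
Compositions from xᵢ = zᵢ/(1+ψ(Kᵢ−1)), yᵢ = Kᵢxᵢ:
  A: x = 0.149, y = 0.545
  B: x = 0.061, y = 0.166
  C: x = 0.185, y = 0.078
  D: x = 0.604, y = 0.211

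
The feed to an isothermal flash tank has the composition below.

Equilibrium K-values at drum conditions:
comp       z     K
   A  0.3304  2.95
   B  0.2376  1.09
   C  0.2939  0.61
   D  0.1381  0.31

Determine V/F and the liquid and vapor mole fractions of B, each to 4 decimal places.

V/F = 0.6092, x_B = 0.2252, y_B = 0.2455

Rachford–Rice: g(V/F) = Σ zᵢ(Kᵢ−1)/(1+V/F(Kᵢ−1)) = 0.
g(0) = ΣzᵢKᵢ − 1 = 0.4558 and g(1) = 1 − Σzᵢ/Kᵢ = -0.2573, so a root lies in (0, 1).
Newton–Raphson from V/F = 0.5:
  V/F = 0.5000: g = 0.05882, g' = -0.5461 → V/F = 0.6077
  V/F = 0.6077: g = 0.00081, g' = -0.5367 → V/F = 0.6092
Converged at V/F = 0.6092.
Compositions from xᵢ = zᵢ/(1+V/F(Kᵢ−1)), yᵢ = Kᵢxᵢ:
  A: x = 0.1510, y = 0.4455
  B: x = 0.2252, y = 0.2455
  C: x = 0.3855, y = 0.2351
  D: x = 0.2383, y = 0.0739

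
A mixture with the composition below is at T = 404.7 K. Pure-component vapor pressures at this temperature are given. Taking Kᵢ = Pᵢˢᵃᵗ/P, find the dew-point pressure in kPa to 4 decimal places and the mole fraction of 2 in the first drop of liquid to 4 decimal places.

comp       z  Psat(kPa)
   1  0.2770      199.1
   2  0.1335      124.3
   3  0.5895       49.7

At the dew point ψ → 1, so Σzᵢ/Kᵢ = 1 with Kᵢ = Pᵢˢᵃᵗ/P ⇒ 1/P = Σzᵢ/Pᵢˢᵃᵗ.
1/P = 0.2770/199.1 + 0.1335/124.3 + 0.5895/49.7 = 0.0143264 ⇒ P = 69.8010 kPa
xᵢ = zᵢP/Pᵢˢᵃᵗ ⇒ x_2 = 0.1335·69.8010/124.3 = 0.0750

Pdew = 69.8010 kPa, x_2 = 0.0750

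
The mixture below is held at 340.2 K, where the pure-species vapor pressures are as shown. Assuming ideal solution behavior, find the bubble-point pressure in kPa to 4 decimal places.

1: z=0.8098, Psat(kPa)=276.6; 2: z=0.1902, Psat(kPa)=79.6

At the bubble point ψ → 0, so ΣzᵢKᵢ = 1 with Kᵢ = Pᵢˢᵃᵗ/P ⇒ P = ΣzᵢPᵢˢᵃᵗ.
P = 0.8098·276.6 + 0.1902·79.6 = 239.1306 kPa

Pbub = 239.1306 kPa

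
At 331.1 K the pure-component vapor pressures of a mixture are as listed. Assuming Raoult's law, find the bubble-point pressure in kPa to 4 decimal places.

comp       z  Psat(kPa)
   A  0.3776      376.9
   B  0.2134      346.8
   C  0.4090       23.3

Pbub = 225.8543 kPa

At the bubble point ψ → 0, so ΣzᵢKᵢ = 1 with Kᵢ = Pᵢˢᵃᵗ/P ⇒ P = ΣzᵢPᵢˢᵃᵗ.
P = 0.3776·376.9 + 0.2134·346.8 + 0.4090·23.3 = 225.8543 kPa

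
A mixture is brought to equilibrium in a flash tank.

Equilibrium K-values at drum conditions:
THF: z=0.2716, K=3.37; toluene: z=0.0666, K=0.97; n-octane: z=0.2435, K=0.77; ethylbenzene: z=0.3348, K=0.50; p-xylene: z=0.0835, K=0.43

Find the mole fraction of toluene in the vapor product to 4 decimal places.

y_toluene = 0.0654

Material balance + equilibrium reduce to Σ zᵢ(Kᵢ−1)/(1+ψ(Kᵢ−1)) = 0.
Feasibility: ΣzᵢKᵢ = 1.3707, Σzᵢ/Kᵢ = 1.3293 — both > 1, two phases present.
Iterate (Newton) starting at ψ = 0.5:
  ψ = 0.5000: g = -0.06048, g' = -0.5379 → ψ = 0.3876
  ψ = 0.3876: g = 0.00328, g' = -0.6035 → ψ = 0.3930
Converged at ψ = 0.3930.
Compositions from xᵢ = zᵢ/(1+ψ(Kᵢ−1)), yᵢ = Kᵢxᵢ:
  THF: x = 0.1406, y = 0.4739
  toluene: x = 0.0674, y = 0.0654
  n-octane: x = 0.2677, y = 0.2061
  ethylbenzene: x = 0.4167, y = 0.2083
  p-xylene: x = 0.1076, y = 0.0463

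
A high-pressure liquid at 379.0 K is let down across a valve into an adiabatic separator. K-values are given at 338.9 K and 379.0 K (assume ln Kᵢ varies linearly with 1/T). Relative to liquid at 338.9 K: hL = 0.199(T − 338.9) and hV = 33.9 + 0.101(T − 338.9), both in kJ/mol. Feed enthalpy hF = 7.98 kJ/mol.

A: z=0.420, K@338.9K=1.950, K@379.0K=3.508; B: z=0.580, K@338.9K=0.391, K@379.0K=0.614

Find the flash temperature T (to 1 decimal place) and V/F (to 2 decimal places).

T = 344.3 K, V/F = 0.21

Adiabatic flash: solve Rachford–Rice at each trial T, then check hF = ψ·hV(T) + (1−ψ)·hL(T).
  T = 338.9 K: K = (1.950, 0.391), RR gives ψ = 0.079, H_out = 2.682 kJ/mol
  T = 379.0 K: K = (3.508, 0.614), RR gives ψ = 0.857, H_out = 33.659 kJ/mol
  T = 358.9 K: K = (2.657, 0.496), RR gives ψ = 0.483, H_out = 19.410 kJ/mol
  T = 348.9 K: K = (2.286, 0.442), RR gives ψ = 0.302, H_out = 11.917 kJ/mol
  T = 343.9 K: K = (2.114, 0.416), RR gives ψ = 0.198, H_out = 7.627 kJ/mol
  T = 346.4 K: K = (2.199, 0.429), RR gives ψ = 0.252, H_out = 9.836 kJ/mol
  T = 345.1 K: K = (2.154, 0.422), RR gives ψ = 0.224, H_out = 8.705 kJ/mol
Linear interpolation between T = 343.9 (H_out = 7.627) and T = 345.1 (H_out = 8.705) on hF = 7.98 gives T ≈ 344.3 K, at which ψ = 0.21.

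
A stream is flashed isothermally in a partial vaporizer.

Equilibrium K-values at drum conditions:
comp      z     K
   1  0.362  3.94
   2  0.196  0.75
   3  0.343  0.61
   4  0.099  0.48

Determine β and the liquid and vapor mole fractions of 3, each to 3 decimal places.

Material balance + equilibrium reduce to Σ zᵢ(Kᵢ−1)/(1+β(Kᵢ−1)) = 0.
Check two-phase: ΣzᵢKᵢ = 1.830 > 1 and Σzᵢ/Kᵢ = 1.122 > 1, so g(0) = 0.830 > 0 and g(1) = -0.122 < 0.
Iterate (Newton) starting at β = 0.5:
  β = 0.500: g = 0.1391, g' = -0.658 → β = 0.711
  β = 0.711: g = 0.0178, g' = -0.513 → β = 0.746
  β = 0.746: g = 0.0002, g' = -0.501 → β = 0.747
Converged at β = 0.747.
Compositions from xᵢ = zᵢ/(1+β(Kᵢ−1)), yᵢ = Kᵢxᵢ:
  1: x = 0.113, y = 0.446
  2: x = 0.241, y = 0.181
  3: x = 0.484, y = 0.295
  4: x = 0.162, y = 0.078

β = 0.747, x_3 = 0.484, y_3 = 0.295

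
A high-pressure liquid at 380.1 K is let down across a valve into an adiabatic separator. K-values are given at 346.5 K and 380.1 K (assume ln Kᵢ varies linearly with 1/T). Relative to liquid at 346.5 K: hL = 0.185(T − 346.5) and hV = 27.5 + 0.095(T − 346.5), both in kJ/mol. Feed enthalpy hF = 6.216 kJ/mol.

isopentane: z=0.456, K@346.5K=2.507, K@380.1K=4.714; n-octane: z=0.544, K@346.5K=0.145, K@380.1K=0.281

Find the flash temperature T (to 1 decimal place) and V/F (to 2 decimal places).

T = 349.2 K, V/F = 0.21

Adiabatic flash: solve Rachford–Rice at each trial T, then check hF = ψ·hV(T) + (1−ψ)·hL(T).
  T = 346.5 K: K = (2.507, 0.145), RR gives ψ = 0.172, H_out = 4.740 kJ/mol
  T = 380.1 K: K = (4.714, 0.281), RR gives ψ = 0.488, H_out = 18.154 kJ/mol
  T = 363.3 K: K = (3.488, 0.205), RR gives ψ = 0.355, H_out = 12.332 kJ/mol
  T = 354.9 K: K = (2.969, 0.173), RR gives ψ = 0.275, H_out = 8.913 kJ/mol
  T = 350.7 K: K = (2.731, 0.159), RR gives ψ = 0.228, H_out = 6.952 kJ/mol
  T = 348.6 K: K = (2.617, 0.152), RR gives ψ = 0.201, H_out = 5.882 kJ/mol
  T = 349.6 K: K = (2.671, 0.155), RR gives ψ = 0.214, H_out = 6.400 kJ/mol
Linear interpolation between T = 348.6 (H_out = 5.882) and T = 349.6 (H_out = 6.400) on hF = 6.216 gives T ≈ 349.2 K, at which ψ = 0.21.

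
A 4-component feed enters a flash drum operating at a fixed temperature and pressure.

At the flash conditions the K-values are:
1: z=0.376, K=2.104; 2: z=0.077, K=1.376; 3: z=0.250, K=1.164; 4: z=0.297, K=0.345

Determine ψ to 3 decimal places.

Let ψ = V/F and solve Σ zᵢ(Kᵢ−1)/(1+ψ(Kᵢ−1)) = 0.
Feasibility: ΣzᵢKᵢ = 1.291, Σzᵢ/Kᵢ = 1.310 — both > 1, two phases present.
Newton iteration, ψ⁰ = 0.5:
  ψ = 0.500: g = 0.0405, g' = -0.485 → ψ = 0.583
  ψ = 0.583: g = -0.0012, g' = -0.516 → ψ = 0.581
Converged at ψ = 0.581.

ψ = 0.581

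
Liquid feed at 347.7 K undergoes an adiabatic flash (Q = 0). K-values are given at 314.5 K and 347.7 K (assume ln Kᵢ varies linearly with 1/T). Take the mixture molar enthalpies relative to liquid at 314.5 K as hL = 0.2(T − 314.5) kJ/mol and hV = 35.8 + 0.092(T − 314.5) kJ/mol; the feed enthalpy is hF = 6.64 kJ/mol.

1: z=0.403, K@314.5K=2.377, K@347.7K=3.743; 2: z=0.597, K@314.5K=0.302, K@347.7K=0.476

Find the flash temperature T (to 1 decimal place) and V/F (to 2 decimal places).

Adiabatic flash: solve Rachford–Rice at each trial T, then check hF = ψ·hV(T) + (1−ψ)·hL(T).
  T = 314.5 K: K = (2.377, 0.302), RR gives ψ = 0.144, H_out = 5.148 kJ/mol
  T = 347.7 K: K = (3.743, 0.476), RR gives ψ = 0.551, H_out = 24.404 kJ/mol
  T = 331.1 K: K = (3.017, 0.383), RR gives ψ = 0.358, H_out = 15.484 kJ/mol
  T = 322.8 K: K = (2.686, 0.341), RR gives ψ = 0.258, H_out = 10.658 kJ/mol
  T = 318.6 K: K = (2.527, 0.321), RR gives ψ = 0.203, H_out = 7.985 kJ/mol
  T = 316.6 K: K = (2.453, 0.312), RR gives ψ = 0.175, H_out = 6.634 kJ/mol
Linear interpolation between T = 316.6 (H_out = 6.634) and T = 318.6 (H_out = 7.985) on hF = 6.64 gives T ≈ 316.6 K, at which ψ = 0.17.

T = 316.6 K, V/F = 0.17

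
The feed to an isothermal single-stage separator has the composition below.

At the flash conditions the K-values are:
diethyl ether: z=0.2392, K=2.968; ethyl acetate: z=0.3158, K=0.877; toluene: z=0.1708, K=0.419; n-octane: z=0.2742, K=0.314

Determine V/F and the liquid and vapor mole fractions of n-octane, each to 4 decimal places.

Material balance + equilibrium reduce to Σ zᵢ(Kᵢ−1)/(1+V/F(Kᵢ−1)) = 0.
g(0) = ΣzᵢKᵢ − 1 = 0.1446 and g(1) = 1 − Σzᵢ/Kᵢ = -0.7216, so a root lies in (0, 1).
Newton iteration, V/F⁰ = 0.49:
  V/F = 0.4900: g = -0.22376, g' = -0.6510 → V/F = 0.1463
  V/F = 0.1463: g = 0.00844, g' = -0.7918 → V/F = 0.1569
  V/F = 0.1569: g = 0.00008, g' = -0.7776 → V/F = 0.1570
Converged at V/F = 0.1570.
Compositions from xᵢ = zᵢ/(1+V/F(Kᵢ−1)), yᵢ = Kᵢxᵢ:
  diethyl ether: x = 0.1827, y = 0.5423
  ethyl acetate: x = 0.3220, y = 0.2824
  toluene: x = 0.1879, y = 0.0787
  n-octane: x = 0.3073, y = 0.0965

V/F = 0.1570, x_n-octane = 0.3073, y_n-octane = 0.0965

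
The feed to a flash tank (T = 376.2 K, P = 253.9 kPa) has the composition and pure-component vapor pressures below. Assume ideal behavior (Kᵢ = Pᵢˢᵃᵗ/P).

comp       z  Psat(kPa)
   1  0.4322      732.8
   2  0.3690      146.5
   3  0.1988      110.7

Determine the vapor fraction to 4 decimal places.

ψ = 0.6063

Raoult's law: Kᵢ = Pᵢˢᵃᵗ/P = Pᵢˢᵃᵗ/253.9.
  K_1 = 732.8/253.9 = 2.886176, K_2 = 146.5/253.9 = 0.576999, K_3 = 110.7/253.9 = 0.435998
Material balance + equilibrium reduce to Σ zᵢ(Kᵢ−1)/(1+ψ(Kᵢ−1)) = 0.
Feasibility: ΣzᵢKᵢ = 1.5470, Σzᵢ/Kᵢ = 1.2452 — both > 1, two phases present.
Newton iteration, ψ⁰ = 0.42:
  ψ = 0.4200: g = 0.11813, g' = -0.6849 → ψ = 0.5925
  ψ = 0.5925: g = 0.00831, g' = -0.6031 → ψ = 0.6062
  ψ = 0.6062: g = 0.00002, g' = -0.6001 → ψ = 0.6063
Converged at ψ = 0.6063.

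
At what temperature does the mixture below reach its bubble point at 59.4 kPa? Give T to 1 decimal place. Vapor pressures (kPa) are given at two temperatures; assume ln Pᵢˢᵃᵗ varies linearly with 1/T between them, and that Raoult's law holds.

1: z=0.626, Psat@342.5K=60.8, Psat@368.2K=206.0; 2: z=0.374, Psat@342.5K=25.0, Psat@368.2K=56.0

Bubble-point temperature: ΣzᵢPᵢˢᵃᵗ(T) = P. Interpolate ln Pᵢˢᵃᵗ = aᵢ + bᵢ/T.
  T = 342.5 K: ΣzᵢPᵢˢᵃᵗ = 47.41 kPa
  T = 368.2 K: ΣzᵢPᵢˢᵃᵗ = 149.90 kPa
  T = 355.4 K: ΣzᵢPᵢˢᵃᵗ = 86.01 kPa
  T = 348.9 K: ΣzᵢPᵢˢᵃᵗ = 64.01 kPa
  T = 345.7 K: ΣzᵢPᵢˢᵃᵗ = 55.15 kPa
  T = 347.3 K: ΣzᵢPᵢˢᵃᵗ = 59.43 kPa
Interpolating between 345.7 K and 347.3 K gives T ≈ 347.3 K.

T = 347.3 K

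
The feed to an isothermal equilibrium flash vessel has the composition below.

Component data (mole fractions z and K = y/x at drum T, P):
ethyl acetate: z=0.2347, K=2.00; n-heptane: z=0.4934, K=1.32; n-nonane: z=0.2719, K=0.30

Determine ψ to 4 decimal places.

ψ = 0.4995

Let ψ = V/F and solve Σ zᵢ(Kᵢ−1)/(1+ψ(Kᵢ−1)) = 0.
Check two-phase: ΣzᵢKᵢ = 1.2023 > 1 and Σzᵢ/Kᵢ = 1.3975 > 1, so g(0) = 0.2023 > 0 and g(1) = -0.3975 < 0.
Newton–Raphson from ψ = 0.5:
  ψ = 0.5000: g = -0.00024, g' = -0.4572 → ψ = 0.4995
Converged at ψ = 0.4995.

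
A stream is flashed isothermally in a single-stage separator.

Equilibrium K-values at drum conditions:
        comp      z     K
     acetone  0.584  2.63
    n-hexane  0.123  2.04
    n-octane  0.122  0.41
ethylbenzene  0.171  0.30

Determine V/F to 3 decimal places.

V/F = 0.877

Rachford–Rice: g(V/F) = Σ zᵢ(Kᵢ−1)/(1+V/F(Kᵢ−1)) = 0.
Feasibility: ΣzᵢKᵢ = 1.888, Σzᵢ/Kᵢ = 1.150 — both > 1, two phases present.
Newton iteration, V/F⁰ = 0.5:
  V/F = 0.500: g = 0.3224, g' = -0.812 → V/F = 0.897
  V/F = 0.897: g = -0.0216, g' = -1.088 → V/F = 0.877
Converged at V/F = 0.877.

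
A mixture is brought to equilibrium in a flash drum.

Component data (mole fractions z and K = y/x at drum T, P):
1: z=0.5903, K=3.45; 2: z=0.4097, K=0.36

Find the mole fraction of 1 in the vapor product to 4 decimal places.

Material balance + equilibrium reduce to Σ zᵢ(Kᵢ−1)/(1+β(Kᵢ−1)) = 0.
Check two-phase: ΣzᵢKᵢ = 2.1840 > 1 and Σzᵢ/Kᵢ = 1.3092 > 1, so g(0) = 1.1840 > 0 and g(1) = -0.3092 < 0.
Iterate (Newton) starting at β = 0.55:
  β = 0.5500: g = 0.21143, g' = -1.0426 → β = 0.7528
  β = 0.7528: g = 0.00248, g' = -1.0629 → β = 0.7551
Converged at β = 0.7551.
Compositions from xᵢ = zᵢ/(1+β(Kᵢ−1)), yᵢ = Kᵢxᵢ:
  1: x = 0.2071, y = 0.7146
  2: x = 0.7929, y = 0.2854

y_1 = 0.7146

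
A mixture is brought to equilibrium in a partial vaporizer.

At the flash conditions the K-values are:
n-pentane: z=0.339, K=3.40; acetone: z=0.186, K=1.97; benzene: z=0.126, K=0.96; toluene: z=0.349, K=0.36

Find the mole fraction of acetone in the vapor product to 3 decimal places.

Material balance + equilibrium reduce to Σ zᵢ(Kᵢ−1)/(1+ψ(Kᵢ−1)) = 0.
Check two-phase: ΣzᵢKᵢ = 1.766 > 1 and Σzᵢ/Kᵢ = 1.295 > 1, so g(0) = 0.766 > 0 and g(1) = -0.295 < 0.
Iterate (Newton) starting at ψ = 0.48:
  ψ = 0.480: g = 0.1736, g' = -0.801 → ψ = 0.697
  ψ = 0.697: g = 0.0038, g' = -0.802 → ψ = 0.702
Converged at ψ = 0.702.
Compositions from xᵢ = zᵢ/(1+ψ(Kᵢ−1)), yᵢ = Kᵢxᵢ:
  n-pentane: x = 0.126, y = 0.429
  acetone: x = 0.111, y = 0.218
  benzene: x = 0.130, y = 0.124
  toluene: x = 0.633, y = 0.228

y_acetone = 0.218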